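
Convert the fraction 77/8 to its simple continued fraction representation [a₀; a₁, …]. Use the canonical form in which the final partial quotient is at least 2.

⌊77/8⌋ = 9, remainder 5
⌊8/5⌋ = 1, remainder 3
⌊5/3⌋ = 1, remainder 2
⌊3/2⌋ = 1, remainder 1
⌊2/1⌋ = 2, remainder 0

[9; 1, 1, 1, 2]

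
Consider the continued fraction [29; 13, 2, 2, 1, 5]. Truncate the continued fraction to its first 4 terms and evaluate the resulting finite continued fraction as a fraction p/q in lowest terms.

Work from the innermost term outward:
Start with 2.
2 + 1/(2/1) = 2 + 1/2 = 5/2
13 + 1/(5/2) = 13 + 2/5 = 67/5
29 + 1/(67/5) = 29 + 5/67 = 1948/67

1948/67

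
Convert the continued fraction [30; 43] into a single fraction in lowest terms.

1291/43

a_0 = 30: 30/1
a_1 = 43: 1291/43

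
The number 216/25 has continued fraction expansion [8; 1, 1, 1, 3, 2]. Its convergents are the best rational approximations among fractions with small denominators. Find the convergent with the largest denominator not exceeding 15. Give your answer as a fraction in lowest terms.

a_0 = 8: 8/1  (≤ bound)
a_1 = 1: 9/1  (≤ bound)
a_2 = 1: 17/2  (≤ bound)
a_3 = 1: 26/3  (≤ bound)
a_4 = 3: 95/11  (≤ bound)
a_5 = 2: 216/25  (> 15, stop)

95/11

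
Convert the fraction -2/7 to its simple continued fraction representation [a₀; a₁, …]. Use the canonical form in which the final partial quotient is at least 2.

Apply division with remainder until the remainder is 0:
⌊-2/7⌋ = -1, remainder 5
⌊7/5⌋ = 1, remainder 2
⌊5/2⌋ = 2, remainder 1
⌊2/1⌋ = 2, remainder 0

[-1; 1, 2, 2]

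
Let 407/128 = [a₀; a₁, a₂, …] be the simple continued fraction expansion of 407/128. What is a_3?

407 = 3·128 + 23, so a_0 = 3
128 = 5·23 + 13, so a_1 = 5
23 = 1·13 + 10, so a_2 = 1
13 = 1·10 + 3, so a_3 = 1

1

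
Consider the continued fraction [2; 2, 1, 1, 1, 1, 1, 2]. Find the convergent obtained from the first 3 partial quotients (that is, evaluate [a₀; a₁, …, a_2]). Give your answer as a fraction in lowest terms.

7/3

Collapse the nested fraction from the inside out:
Start with 1.
2 + 1/(1/1) = 2 + 1/1 = 3/1
2 + 1/(3/1) = 2 + 1/3 = 7/3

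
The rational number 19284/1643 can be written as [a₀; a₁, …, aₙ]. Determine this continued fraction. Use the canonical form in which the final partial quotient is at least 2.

19284 = 11·1643 + 1211, so a_0 = 11
1643 = 1·1211 + 432, so a_1 = 1
1211 = 2·432 + 347, so a_2 = 2
432 = 1·347 + 85, so a_3 = 1
347 = 4·85 + 7, so a_4 = 4
85 = 12·7 + 1, so a_5 = 12
7 = 7·1 + 0, so a_6 = 7

[11; 1, 2, 1, 4, 12, 7]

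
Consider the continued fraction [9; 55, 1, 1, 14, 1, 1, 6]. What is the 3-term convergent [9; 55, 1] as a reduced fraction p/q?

505/56

a_0 = 9: 9/1
a_1 = 55: 496/55
a_2 = 1: 505/56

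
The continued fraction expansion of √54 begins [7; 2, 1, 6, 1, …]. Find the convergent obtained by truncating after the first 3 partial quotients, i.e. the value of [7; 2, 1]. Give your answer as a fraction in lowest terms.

Collapse the nested fraction from the inside out:
Start with 1.
2 + 1/(1/1) = 2 + 1/1 = 3/1
7 + 1/(3/1) = 7 + 1/3 = 22/3

22/3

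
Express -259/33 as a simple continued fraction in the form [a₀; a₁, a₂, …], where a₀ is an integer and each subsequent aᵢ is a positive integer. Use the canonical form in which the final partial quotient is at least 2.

Apply division with remainder until the remainder is 0:
-259 = -8·33 + 5, so a_0 = -8
33 = 6·5 + 3, so a_1 = 6
5 = 1·3 + 2, so a_2 = 1
3 = 1·2 + 1, so a_3 = 1
2 = 2·1 + 0, so a_4 = 2

[-8; 6, 1, 1, 2]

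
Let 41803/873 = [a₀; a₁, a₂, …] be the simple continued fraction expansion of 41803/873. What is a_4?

⌊41803/873⌋ = 47, remainder 772
⌊873/772⌋ = 1, remainder 101
⌊772/101⌋ = 7, remainder 65
⌊101/65⌋ = 1, remainder 36
⌊65/36⌋ = 1, remainder 29

1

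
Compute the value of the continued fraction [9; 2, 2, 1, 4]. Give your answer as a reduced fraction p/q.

a_0 = 9: 9/1
a_1 = 2: 19/2
a_2 = 2: 47/5
a_3 = 1: 66/7
a_4 = 4: 311/33

311/33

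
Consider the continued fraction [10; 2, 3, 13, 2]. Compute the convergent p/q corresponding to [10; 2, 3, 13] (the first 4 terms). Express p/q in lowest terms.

Use the convergent recurrence hₖ = aₖ·hₖ₋₁ + hₖ₋₂ (and likewise for the denominators kₖ):
a_0 = 10: 10/1
a_1 = 2: 21/2
a_2 = 3: 73/7
a_3 = 13: 970/93

970/93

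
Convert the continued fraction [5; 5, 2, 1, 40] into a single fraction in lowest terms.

3377/651

Work from the innermost term outward:
Start with 40.
1 + 1/(40/1) = 1 + 1/40 = 41/40
2 + 1/(41/40) = 2 + 40/41 = 122/41
5 + 1/(122/41) = 5 + 41/122 = 651/122
5 + 1/(651/122) = 5 + 122/651 = 3377/651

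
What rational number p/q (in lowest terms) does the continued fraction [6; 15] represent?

91/15

Build up convergents one term at a time:
a_0 = 6: 6/1
a_1 = 15: 91/15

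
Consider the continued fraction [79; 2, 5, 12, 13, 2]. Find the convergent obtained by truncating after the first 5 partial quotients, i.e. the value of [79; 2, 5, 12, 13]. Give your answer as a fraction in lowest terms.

Start with 13.
12 + 1/(13/1) = 12 + 1/13 = 157/13
5 + 1/(157/13) = 5 + 13/157 = 798/157
2 + 1/(798/157) = 2 + 157/798 = 1753/798
79 + 1/(1753/798) = 79 + 798/1753 = 139285/1753

139285/1753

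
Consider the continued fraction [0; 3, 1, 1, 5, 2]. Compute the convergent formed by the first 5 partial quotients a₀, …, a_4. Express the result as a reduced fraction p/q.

Start with 5.
1 + 1/(5/1) = 1 + 1/5 = 6/5
1 + 1/(6/5) = 1 + 5/6 = 11/6
3 + 1/(11/6) = 3 + 6/11 = 39/11
0 + 1/(39/11) = 0 + 11/39 = 11/39

11/39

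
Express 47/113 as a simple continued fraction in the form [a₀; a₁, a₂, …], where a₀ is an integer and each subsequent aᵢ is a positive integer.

[0; 2, 2, 2, 9]

⌊47/113⌋ = 0, remainder 47
⌊113/47⌋ = 2, remainder 19
⌊47/19⌋ = 2, remainder 9
⌊19/9⌋ = 2, remainder 1
⌊9/1⌋ = 9, remainder 0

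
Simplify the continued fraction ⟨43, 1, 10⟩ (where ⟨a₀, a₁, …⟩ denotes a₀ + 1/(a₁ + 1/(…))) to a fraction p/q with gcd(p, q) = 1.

Start with 10.
1 + 1/(10/1) = 1 + 1/10 = 11/10
43 + 1/(11/10) = 43 + 10/11 = 483/11

483/11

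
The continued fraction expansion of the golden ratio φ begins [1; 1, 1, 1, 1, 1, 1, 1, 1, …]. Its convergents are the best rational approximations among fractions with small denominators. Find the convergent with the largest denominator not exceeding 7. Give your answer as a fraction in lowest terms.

8/5

List convergents until the denominator exceeds the bound:
a_0 = 1: 1/1  (≤ bound)
a_1 = 1: 2/1  (≤ bound)
a_2 = 1: 3/2  (≤ bound)
a_3 = 1: 5/3  (≤ bound)
a_4 = 1: 8/5  (≤ bound)
a_5 = 1: 13/8  (> 7, stop)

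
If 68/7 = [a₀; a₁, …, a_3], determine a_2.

68 ÷ 7 → quotient 9, remainder 5
7 ÷ 5 → quotient 1, remainder 2
5 ÷ 2 → quotient 2, remainder 1

2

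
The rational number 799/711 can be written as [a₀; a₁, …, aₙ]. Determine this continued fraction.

799 ÷ 711 → quotient 1, remainder 88
711 ÷ 88 → quotient 8, remainder 7
88 ÷ 7 → quotient 12, remainder 4
7 ÷ 4 → quotient 1, remainder 3
4 ÷ 3 → quotient 1, remainder 1
3 ÷ 1 → quotient 3, remainder 0

[1; 8, 12, 1, 1, 3]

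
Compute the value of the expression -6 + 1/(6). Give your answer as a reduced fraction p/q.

Start with 6.
-6 + 1/(6/1) = -6 + 1/6 = -35/6

-35/6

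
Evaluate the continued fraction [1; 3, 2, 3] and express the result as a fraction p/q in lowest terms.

Compute successive convergents:
a_0 = 1: 1/1
a_1 = 3: 4/3
a_2 = 2: 9/7
a_3 = 3: 31/24

31/24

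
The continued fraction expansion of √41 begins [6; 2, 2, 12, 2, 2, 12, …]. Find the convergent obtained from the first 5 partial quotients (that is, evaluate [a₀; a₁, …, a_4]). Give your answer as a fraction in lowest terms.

826/129

Work from the innermost term outward:
Start with 2.
12 + 1/(2/1) = 12 + 1/2 = 25/2
2 + 1/(25/2) = 2 + 2/25 = 52/25
2 + 1/(52/25) = 2 + 25/52 = 129/52
6 + 1/(129/52) = 6 + 52/129 = 826/129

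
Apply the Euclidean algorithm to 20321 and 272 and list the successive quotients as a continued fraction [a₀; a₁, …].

[74; 1, 2, 2, 3, 1, 8]

Apply division with remainder until the remainder is 0:
20321 = 74·272 + 193, so a_0 = 74
272 = 1·193 + 79, so a_1 = 1
193 = 2·79 + 35, so a_2 = 2
79 = 2·35 + 9, so a_3 = 2
35 = 3·9 + 8, so a_4 = 3
9 = 1·8 + 1, so a_5 = 1
8 = 8·1 + 0, so a_6 = 8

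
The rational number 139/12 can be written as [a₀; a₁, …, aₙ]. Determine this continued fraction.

[11; 1, 1, 2, 2]

Run the Euclidean algorithm, recording each quotient:
139 = 11·12 + 7, so a_0 = 11
12 = 1·7 + 5, so a_1 = 1
7 = 1·5 + 2, so a_2 = 1
5 = 2·2 + 1, so a_3 = 2
2 = 2·1 + 0, so a_4 = 2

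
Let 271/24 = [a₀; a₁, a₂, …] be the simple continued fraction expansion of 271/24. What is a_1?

271 ÷ 24 → quotient 11, remainder 7
24 ÷ 7 → quotient 3, remainder 3

3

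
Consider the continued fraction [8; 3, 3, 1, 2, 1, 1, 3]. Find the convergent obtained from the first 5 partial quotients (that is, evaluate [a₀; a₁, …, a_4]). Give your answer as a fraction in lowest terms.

Start with 2.
1 + 1/(2/1) = 1 + 1/2 = 3/2
3 + 1/(3/2) = 3 + 2/3 = 11/3
3 + 1/(11/3) = 3 + 3/11 = 36/11
8 + 1/(36/11) = 8 + 11/36 = 299/36

299/36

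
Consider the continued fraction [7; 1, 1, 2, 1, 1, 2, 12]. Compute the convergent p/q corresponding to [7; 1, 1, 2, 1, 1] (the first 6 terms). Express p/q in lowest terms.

91/12

a_0 = 7: 7/1
a_1 = 1: 8/1
a_2 = 1: 15/2
a_3 = 2: 38/5
a_4 = 1: 53/7
a_5 = 1: 91/12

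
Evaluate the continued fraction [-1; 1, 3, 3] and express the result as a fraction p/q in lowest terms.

-3/13

Starting at the tail and folding back:
Start with 3.
3 + 1/(3/1) = 3 + 1/3 = 10/3
1 + 1/(10/3) = 1 + 3/10 = 13/10
-1 + 1/(13/10) = -1 + 10/13 = -3/13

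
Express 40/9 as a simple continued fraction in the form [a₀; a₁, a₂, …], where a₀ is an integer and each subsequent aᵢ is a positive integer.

40 ÷ 9 → quotient 4, remainder 4
9 ÷ 4 → quotient 2, remainder 1
4 ÷ 1 → quotient 4, remainder 0

[4; 2, 4]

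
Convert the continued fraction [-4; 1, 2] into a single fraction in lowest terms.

-10/3

Start with 2.
1 + 1/(2/1) = 1 + 1/2 = 3/2
-4 + 1/(3/2) = -4 + 2/3 = -10/3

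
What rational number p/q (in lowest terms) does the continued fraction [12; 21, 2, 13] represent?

a_0 = 12: 12/1
a_1 = 21: 253/21
a_2 = 2: 518/43
a_3 = 13: 6987/580

6987/580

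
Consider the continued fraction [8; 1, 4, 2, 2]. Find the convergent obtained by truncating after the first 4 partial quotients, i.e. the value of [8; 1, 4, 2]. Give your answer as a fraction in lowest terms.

97/11

a_0 = 8: 8/1
a_1 = 1: 9/1
a_2 = 4: 44/5
a_3 = 2: 97/11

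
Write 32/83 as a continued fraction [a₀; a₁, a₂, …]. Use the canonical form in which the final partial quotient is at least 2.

⌊32/83⌋ = 0, remainder 32
⌊83/32⌋ = 2, remainder 19
⌊32/19⌋ = 1, remainder 13
⌊19/13⌋ = 1, remainder 6
⌊13/6⌋ = 2, remainder 1
⌊6/1⌋ = 6, remainder 0

[0; 2, 1, 1, 2, 6]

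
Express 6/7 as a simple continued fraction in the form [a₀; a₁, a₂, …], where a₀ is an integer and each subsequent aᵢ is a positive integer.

[0; 1, 6]

6 = 0·7 + 6, so a_0 = 0
7 = 1·6 + 1, so a_1 = 1
6 = 6·1 + 0, so a_2 = 6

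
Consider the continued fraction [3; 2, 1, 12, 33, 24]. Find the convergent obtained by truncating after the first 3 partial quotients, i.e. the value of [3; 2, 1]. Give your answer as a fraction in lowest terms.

10/3

a_0 = 3: 3/1
a_1 = 2: 7/2
a_2 = 1: 10/3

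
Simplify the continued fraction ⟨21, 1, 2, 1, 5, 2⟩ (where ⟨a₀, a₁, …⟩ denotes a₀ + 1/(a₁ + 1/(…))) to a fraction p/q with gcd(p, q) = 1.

Work from the innermost term outward:
Start with 2.
5 + 1/(2/1) = 5 + 1/2 = 11/2
1 + 1/(11/2) = 1 + 2/11 = 13/11
2 + 1/(13/11) = 2 + 11/13 = 37/13
1 + 1/(37/13) = 1 + 13/37 = 50/37
21 + 1/(50/37) = 21 + 37/50 = 1087/50

1087/50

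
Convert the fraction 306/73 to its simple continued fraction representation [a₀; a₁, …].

[4; 5, 4, 1, 2]

Run the Euclidean algorithm, recording each quotient:
306 ÷ 73 → quotient 4, remainder 14
73 ÷ 14 → quotient 5, remainder 3
14 ÷ 3 → quotient 4, remainder 2
3 ÷ 2 → quotient 1, remainder 1
2 ÷ 1 → quotient 2, remainder 0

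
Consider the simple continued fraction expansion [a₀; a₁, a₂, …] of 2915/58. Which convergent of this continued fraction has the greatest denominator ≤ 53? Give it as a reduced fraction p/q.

1357/27

List convergents until the denominator exceeds the bound:
a_0 = 50: 50/1  (≤ bound)
a_1 = 3: 151/3  (≤ bound)
a_2 = 1: 201/4  (≤ bound)
a_3 = 6: 1357/27  (≤ bound)
a_4 = 2: 2915/58  (> 53, stop)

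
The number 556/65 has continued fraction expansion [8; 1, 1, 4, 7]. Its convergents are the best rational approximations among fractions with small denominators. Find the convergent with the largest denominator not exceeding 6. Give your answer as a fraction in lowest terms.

17/2

List convergents until the denominator exceeds the bound:
a_0 = 8: 8/1  (≤ bound)
a_1 = 1: 9/1  (≤ bound)
a_2 = 1: 17/2  (≤ bound)
a_3 = 4: 77/9  (> 6, stop)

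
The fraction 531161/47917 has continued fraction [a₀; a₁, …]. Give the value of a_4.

Repeatedly divide and take the remainder:
⌊531161/47917⌋ = 11, remainder 4074
⌊47917/4074⌋ = 11, remainder 3103
⌊4074/3103⌋ = 1, remainder 971
⌊3103/971⌋ = 3, remainder 190
⌊971/190⌋ = 5, remainder 21

5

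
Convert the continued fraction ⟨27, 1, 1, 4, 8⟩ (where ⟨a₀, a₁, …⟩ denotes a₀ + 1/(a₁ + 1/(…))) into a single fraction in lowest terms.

2039/74

Start with 8.
4 + 1/(8/1) = 4 + 1/8 = 33/8
1 + 1/(33/8) = 1 + 8/33 = 41/33
1 + 1/(41/33) = 1 + 33/41 = 74/41
27 + 1/(74/41) = 27 + 41/74 = 2039/74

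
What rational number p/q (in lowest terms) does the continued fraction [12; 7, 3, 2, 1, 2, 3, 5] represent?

42686/3517

Start with 5.
3 + 1/(5/1) = 3 + 1/5 = 16/5
2 + 1/(16/5) = 2 + 5/16 = 37/16
1 + 1/(37/16) = 1 + 16/37 = 53/37
2 + 1/(53/37) = 2 + 37/53 = 143/53
3 + 1/(143/53) = 3 + 53/143 = 482/143
7 + 1/(482/143) = 7 + 143/482 = 3517/482
12 + 1/(3517/482) = 12 + 482/3517 = 42686/3517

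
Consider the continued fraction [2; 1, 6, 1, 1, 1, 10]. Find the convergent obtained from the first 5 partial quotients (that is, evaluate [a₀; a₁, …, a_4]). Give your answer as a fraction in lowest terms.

a_0 = 2: 2/1
a_1 = 1: 3/1
a_2 = 6: 20/7
a_3 = 1: 23/8
a_4 = 1: 43/15

43/15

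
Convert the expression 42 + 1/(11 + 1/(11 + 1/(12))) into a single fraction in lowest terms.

a_0 = 42: 42/1
a_1 = 11: 463/11
a_2 = 11: 5135/122
a_3 = 12: 62083/1475

62083/1475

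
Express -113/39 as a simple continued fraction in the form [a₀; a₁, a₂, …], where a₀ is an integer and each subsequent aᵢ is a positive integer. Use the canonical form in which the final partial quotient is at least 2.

-113 ÷ 39 → quotient -3, remainder 4
39 ÷ 4 → quotient 9, remainder 3
4 ÷ 3 → quotient 1, remainder 1
3 ÷ 1 → quotient 3, remainder 0

[-3; 9, 1, 3]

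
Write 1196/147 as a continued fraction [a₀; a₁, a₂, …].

[8; 7, 2, 1, 6]

Run the Euclidean algorithm, recording each quotient:
1196 ÷ 147 → quotient 8, remainder 20
147 ÷ 20 → quotient 7, remainder 7
20 ÷ 7 → quotient 2, remainder 6
7 ÷ 6 → quotient 1, remainder 1
6 ÷ 1 → quotient 6, remainder 0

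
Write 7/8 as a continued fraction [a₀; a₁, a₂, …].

⌊7/8⌋ = 0, remainder 7
⌊8/7⌋ = 1, remainder 1
⌊7/1⌋ = 7, remainder 0

[0; 1, 7]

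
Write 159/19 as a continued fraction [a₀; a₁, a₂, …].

159 ÷ 19 → quotient 8, remainder 7
19 ÷ 7 → quotient 2, remainder 5
7 ÷ 5 → quotient 1, remainder 2
5 ÷ 2 → quotient 2, remainder 1
2 ÷ 1 → quotient 2, remainder 0

[8; 2, 1, 2, 2]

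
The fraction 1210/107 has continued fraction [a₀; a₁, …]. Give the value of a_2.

⌊1210/107⌋ = 11, remainder 33
⌊107/33⌋ = 3, remainder 8
⌊33/8⌋ = 4, remainder 1

4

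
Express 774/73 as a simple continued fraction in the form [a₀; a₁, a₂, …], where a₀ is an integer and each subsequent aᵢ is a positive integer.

Apply division with remainder until the remainder is 0:
774 = 10·73 + 44, so a_0 = 10
73 = 1·44 + 29, so a_1 = 1
44 = 1·29 + 15, so a_2 = 1
29 = 1·15 + 14, so a_3 = 1
15 = 1·14 + 1, so a_4 = 1
14 = 14·1 + 0, so a_5 = 14

[10; 1, 1, 1, 1, 14]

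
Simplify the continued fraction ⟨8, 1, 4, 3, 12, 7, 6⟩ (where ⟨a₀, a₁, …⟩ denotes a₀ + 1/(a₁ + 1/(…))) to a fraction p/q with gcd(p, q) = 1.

Start with 6.
7 + 1/(6/1) = 7 + 1/6 = 43/6
12 + 1/(43/6) = 12 + 6/43 = 522/43
3 + 1/(522/43) = 3 + 43/522 = 1609/522
4 + 1/(1609/522) = 4 + 522/1609 = 6958/1609
1 + 1/(6958/1609) = 1 + 1609/6958 = 8567/6958
8 + 1/(8567/6958) = 8 + 6958/8567 = 75494/8567

75494/8567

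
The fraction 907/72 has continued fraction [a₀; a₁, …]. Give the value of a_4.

Run the Euclidean algorithm, recording each quotient:
907 = 12·72 + 43, so a_0 = 12
72 = 1·43 + 29, so a_1 = 1
43 = 1·29 + 14, so a_2 = 1
29 = 2·14 + 1, so a_3 = 2
14 = 14·1 + 0, so a_4 = 14

14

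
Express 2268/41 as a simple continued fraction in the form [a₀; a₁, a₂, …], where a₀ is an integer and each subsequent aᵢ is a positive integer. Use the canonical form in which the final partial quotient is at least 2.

2268 = 55·41 + 13, so a_0 = 55
41 = 3·13 + 2, so a_1 = 3
13 = 6·2 + 1, so a_2 = 6
2 = 2·1 + 0, so a_3 = 2

[55; 3, 6, 2]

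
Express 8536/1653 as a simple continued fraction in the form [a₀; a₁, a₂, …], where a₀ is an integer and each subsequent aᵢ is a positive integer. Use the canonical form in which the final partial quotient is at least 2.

[5; 6, 10, 27]

Apply division with remainder until the remainder is 0:
8536 = 5·1653 + 271, so a_0 = 5
1653 = 6·271 + 27, so a_1 = 6
271 = 10·27 + 1, so a_2 = 10
27 = 27·1 + 0, so a_3 = 27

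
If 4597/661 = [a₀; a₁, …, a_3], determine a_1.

1

4597 ÷ 661 → quotient 6, remainder 631
661 ÷ 631 → quotient 1, remainder 30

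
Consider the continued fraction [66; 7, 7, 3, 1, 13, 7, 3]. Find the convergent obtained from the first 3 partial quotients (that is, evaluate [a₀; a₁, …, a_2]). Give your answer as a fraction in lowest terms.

3307/50

a_0 = 66: 66/1
a_1 = 7: 463/7
a_2 = 7: 3307/50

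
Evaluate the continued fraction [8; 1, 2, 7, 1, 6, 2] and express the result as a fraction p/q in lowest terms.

3203/369

Build up convergents one term at a time:
a_0 = 8: 8/1
a_1 = 1: 9/1
a_2 = 2: 26/3
a_3 = 7: 191/22
a_4 = 1: 217/25
a_5 = 6: 1493/172
a_6 = 2: 3203/369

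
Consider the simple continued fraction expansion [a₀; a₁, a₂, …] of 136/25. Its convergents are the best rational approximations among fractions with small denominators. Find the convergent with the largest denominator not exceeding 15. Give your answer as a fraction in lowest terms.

a_0 = 5: 5/1  (≤ bound)
a_1 = 2: 11/2  (≤ bound)
a_2 = 3: 38/7  (≤ bound)
a_3 = 1: 49/9  (≤ bound)
a_4 = 2: 136/25  (> 15, stop)

49/9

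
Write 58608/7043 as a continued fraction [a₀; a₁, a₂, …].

58608 ÷ 7043 → quotient 8, remainder 2264
7043 ÷ 2264 → quotient 3, remainder 251
2264 ÷ 251 → quotient 9, remainder 5
251 ÷ 5 → quotient 50, remainder 1
5 ÷ 1 → quotient 5, remainder 0

[8; 3, 9, 50, 5]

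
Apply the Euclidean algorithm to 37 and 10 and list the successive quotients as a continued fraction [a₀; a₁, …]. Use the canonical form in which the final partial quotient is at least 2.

[3; 1, 2, 3]

37 = 3·10 + 7, so a_0 = 3
10 = 1·7 + 3, so a_1 = 1
7 = 2·3 + 1, so a_2 = 2
3 = 3·1 + 0, so a_3 = 3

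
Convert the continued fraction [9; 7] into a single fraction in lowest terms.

64/7

a_0 = 9: 9/1
a_1 = 7: 64/7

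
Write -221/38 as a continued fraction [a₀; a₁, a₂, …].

-221 ÷ 38 → quotient -6, remainder 7
38 ÷ 7 → quotient 5, remainder 3
7 ÷ 3 → quotient 2, remainder 1
3 ÷ 1 → quotient 3, remainder 0

[-6; 5, 2, 3]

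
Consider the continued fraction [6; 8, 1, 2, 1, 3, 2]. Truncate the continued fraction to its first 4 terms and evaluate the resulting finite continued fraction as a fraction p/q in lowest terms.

a_0 = 6: 6/1
a_1 = 8: 49/8
a_2 = 1: 55/9
a_3 = 2: 159/26

159/26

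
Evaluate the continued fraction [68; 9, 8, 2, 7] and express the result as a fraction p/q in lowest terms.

Start with 7.
2 + 1/(7/1) = 2 + 1/7 = 15/7
8 + 1/(15/7) = 8 + 7/15 = 127/15
9 + 1/(127/15) = 9 + 15/127 = 1158/127
68 + 1/(1158/127) = 68 + 127/1158 = 78871/1158

78871/1158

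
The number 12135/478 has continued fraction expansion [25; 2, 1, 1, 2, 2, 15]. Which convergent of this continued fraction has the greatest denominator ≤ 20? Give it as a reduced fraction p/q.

List convergents until the denominator exceeds the bound:
a_0 = 25: 25/1  (≤ bound)
a_1 = 2: 51/2  (≤ bound)
a_2 = 1: 76/3  (≤ bound)
a_3 = 1: 127/5  (≤ bound)
a_4 = 2: 330/13  (≤ bound)
a_5 = 2: 787/31  (> 20, stop)

330/13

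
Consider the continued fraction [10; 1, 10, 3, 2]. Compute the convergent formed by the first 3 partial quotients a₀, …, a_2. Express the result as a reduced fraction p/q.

Start with 10.
1 + 1/(10/1) = 1 + 1/10 = 11/10
10 + 1/(11/10) = 10 + 10/11 = 120/11

120/11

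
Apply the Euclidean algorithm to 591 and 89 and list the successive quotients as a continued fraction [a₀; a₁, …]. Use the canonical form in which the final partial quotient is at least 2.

Repeatedly divide and take the remainder:
591 = 6·89 + 57, so a_0 = 6
89 = 1·57 + 32, so a_1 = 1
57 = 1·32 + 25, so a_2 = 1
32 = 1·25 + 7, so a_3 = 1
25 = 3·7 + 4, so a_4 = 3
7 = 1·4 + 3, so a_5 = 1
4 = 1·3 + 1, so a_6 = 1
3 = 3·1 + 0, so a_7 = 3

[6; 1, 1, 1, 3, 1, 1, 3]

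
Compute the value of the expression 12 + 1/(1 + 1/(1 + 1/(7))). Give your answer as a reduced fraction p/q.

Work from the innermost term outward:
Start with 7.
1 + 1/(7/1) = 1 + 1/7 = 8/7
1 + 1/(8/7) = 1 + 7/8 = 15/8
12 + 1/(15/8) = 12 + 8/15 = 188/15

188/15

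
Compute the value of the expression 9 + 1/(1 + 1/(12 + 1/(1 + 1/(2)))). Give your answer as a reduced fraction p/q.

407/41

Compute successive convergents:
a_0 = 9: 9/1
a_1 = 1: 10/1
a_2 = 12: 129/13
a_3 = 1: 139/14
a_4 = 2: 407/41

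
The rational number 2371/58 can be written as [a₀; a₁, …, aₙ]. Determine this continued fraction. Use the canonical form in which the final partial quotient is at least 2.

[40; 1, 7, 3, 2]

⌊2371/58⌋ = 40, remainder 51
⌊58/51⌋ = 1, remainder 7
⌊51/7⌋ = 7, remainder 2
⌊7/2⌋ = 3, remainder 1
⌊2/1⌋ = 2, remainder 0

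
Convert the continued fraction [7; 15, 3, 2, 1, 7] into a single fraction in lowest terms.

Use the convergent recurrence hₖ = aₖ·hₖ₋₁ + hₖ₋₂ (and likewise for the denominators kₖ):
a_0 = 7: 7/1
a_1 = 15: 106/15
a_2 = 3: 325/46
a_3 = 2: 756/107
a_4 = 1: 1081/153
a_5 = 7: 8323/1178

8323/1178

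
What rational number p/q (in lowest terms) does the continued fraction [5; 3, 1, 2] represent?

58/11

Start with 2.
1 + 1/(2/1) = 1 + 1/2 = 3/2
3 + 1/(3/2) = 3 + 2/3 = 11/3
5 + 1/(11/3) = 5 + 3/11 = 58/11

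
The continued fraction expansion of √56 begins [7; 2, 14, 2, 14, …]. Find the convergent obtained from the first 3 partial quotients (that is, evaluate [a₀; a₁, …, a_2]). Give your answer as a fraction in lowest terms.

Start with 14.
2 + 1/(14/1) = 2 + 1/14 = 29/14
7 + 1/(29/14) = 7 + 14/29 = 217/29

217/29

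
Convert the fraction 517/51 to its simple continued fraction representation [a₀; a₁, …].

[10; 7, 3, 2]

517 ÷ 51 → quotient 10, remainder 7
51 ÷ 7 → quotient 7, remainder 2
7 ÷ 2 → quotient 3, remainder 1
2 ÷ 1 → quotient 2, remainder 0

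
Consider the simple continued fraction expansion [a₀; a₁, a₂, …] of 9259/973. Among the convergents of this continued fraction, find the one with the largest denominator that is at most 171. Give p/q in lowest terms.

a_0 = 9: 9/1  (≤ bound)
a_1 = 1: 10/1  (≤ bound)
a_2 = 1: 19/2  (≤ bound)
a_3 = 15: 295/31  (≤ bound)
a_4 = 5: 1494/157  (≤ bound)
a_5 = 6: 9259/973  (> 171, stop)

1494/157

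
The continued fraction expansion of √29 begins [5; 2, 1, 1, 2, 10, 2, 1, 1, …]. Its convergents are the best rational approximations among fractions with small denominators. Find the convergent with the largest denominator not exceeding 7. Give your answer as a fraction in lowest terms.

27/5

a_0 = 5: 5/1  (≤ bound)
a_1 = 2: 11/2  (≤ bound)
a_2 = 1: 16/3  (≤ bound)
a_3 = 1: 27/5  (≤ bound)
a_4 = 2: 70/13  (> 7, stop)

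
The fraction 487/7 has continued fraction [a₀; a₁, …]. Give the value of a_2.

Repeatedly divide and take the remainder:
⌊487/7⌋ = 69, remainder 4
⌊7/4⌋ = 1, remainder 3
⌊4/3⌋ = 1, remainder 1

1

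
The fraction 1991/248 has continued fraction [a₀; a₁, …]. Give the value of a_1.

1991 = 8·248 + 7, so a_0 = 8
248 = 35·7 + 3, so a_1 = 35

35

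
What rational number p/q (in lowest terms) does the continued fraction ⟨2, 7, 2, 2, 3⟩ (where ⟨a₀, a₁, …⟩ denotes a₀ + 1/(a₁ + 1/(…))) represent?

Start with 3.
2 + 1/(3/1) = 2 + 1/3 = 7/3
2 + 1/(7/3) = 2 + 3/7 = 17/7
7 + 1/(17/7) = 7 + 7/17 = 126/17
2 + 1/(126/17) = 2 + 17/126 = 269/126

269/126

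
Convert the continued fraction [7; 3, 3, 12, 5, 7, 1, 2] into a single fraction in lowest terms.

107643/14744

Compute successive convergents:
a_0 = 7: 7/1
a_1 = 3: 22/3
a_2 = 3: 73/10
a_3 = 12: 898/123
a_4 = 5: 4563/625
a_5 = 7: 32839/4498
a_6 = 1: 37402/5123
a_7 = 2: 107643/14744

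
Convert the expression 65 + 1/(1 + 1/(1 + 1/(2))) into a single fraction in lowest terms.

328/5

a_0 = 65: 65/1
a_1 = 1: 66/1
a_2 = 1: 131/2
a_3 = 2: 328/5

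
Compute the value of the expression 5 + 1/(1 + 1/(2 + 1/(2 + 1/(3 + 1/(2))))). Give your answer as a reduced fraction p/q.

314/55

Starting at the tail and folding back:
Start with 2.
3 + 1/(2/1) = 3 + 1/2 = 7/2
2 + 1/(7/2) = 2 + 2/7 = 16/7
2 + 1/(16/7) = 2 + 7/16 = 39/16
1 + 1/(39/16) = 1 + 16/39 = 55/39
5 + 1/(55/39) = 5 + 39/55 = 314/55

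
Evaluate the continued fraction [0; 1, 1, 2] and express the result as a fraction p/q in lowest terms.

3/5

Start with 2.
1 + 1/(2/1) = 1 + 1/2 = 3/2
1 + 1/(3/2) = 1 + 2/3 = 5/3
0 + 1/(5/3) = 0 + 3/5 = 3/5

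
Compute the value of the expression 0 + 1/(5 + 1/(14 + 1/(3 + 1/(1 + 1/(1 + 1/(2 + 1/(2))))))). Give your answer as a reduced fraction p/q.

614/3113

Work from the innermost term outward:
Start with 2.
2 + 1/(2/1) = 2 + 1/2 = 5/2
1 + 1/(5/2) = 1 + 2/5 = 7/5
1 + 1/(7/5) = 1 + 5/7 = 12/7
3 + 1/(12/7) = 3 + 7/12 = 43/12
14 + 1/(43/12) = 14 + 12/43 = 614/43
5 + 1/(614/43) = 5 + 43/614 = 3113/614
0 + 1/(3113/614) = 0 + 614/3113 = 614/3113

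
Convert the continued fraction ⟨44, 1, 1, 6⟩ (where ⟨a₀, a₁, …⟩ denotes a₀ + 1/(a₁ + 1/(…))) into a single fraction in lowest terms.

Use the convergent recurrence hₖ = aₖ·hₖ₋₁ + hₖ₋₂ (and likewise for the denominators kₖ):
a_0 = 44: 44/1
a_1 = 1: 45/1
a_2 = 1: 89/2
a_3 = 6: 579/13

579/13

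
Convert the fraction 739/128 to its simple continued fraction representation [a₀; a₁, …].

[5; 1, 3, 2, 2, 2, 2]

739 = 5·128 + 99, so a_0 = 5
128 = 1·99 + 29, so a_1 = 1
99 = 3·29 + 12, so a_2 = 3
29 = 2·12 + 5, so a_3 = 2
12 = 2·5 + 2, so a_4 = 2
5 = 2·2 + 1, so a_5 = 2
2 = 2·1 + 0, so a_6 = 2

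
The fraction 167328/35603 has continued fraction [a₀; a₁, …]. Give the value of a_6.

Run the Euclidean algorithm, recording each quotient:
167328 = 4·35603 + 24916, so a_0 = 4
35603 = 1·24916 + 10687, so a_1 = 1
24916 = 2·10687 + 3542, so a_2 = 2
10687 = 3·3542 + 61, so a_3 = 3
3542 = 58·61 + 4, so a_4 = 58
61 = 15·4 + 1, so a_5 = 15
4 = 4·1 + 0, so a_6 = 4

4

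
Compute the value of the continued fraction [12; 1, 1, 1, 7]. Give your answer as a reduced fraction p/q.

a_0 = 12: 12/1
a_1 = 1: 13/1
a_2 = 1: 25/2
a_3 = 1: 38/3
a_4 = 7: 291/23

291/23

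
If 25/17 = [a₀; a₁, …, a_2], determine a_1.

25 ÷ 17 → quotient 1, remainder 8
17 ÷ 8 → quotient 2, remainder 1

2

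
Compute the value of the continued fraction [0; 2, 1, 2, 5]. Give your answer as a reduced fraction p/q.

16/43

Start with 5.
2 + 1/(5/1) = 2 + 1/5 = 11/5
1 + 1/(11/5) = 1 + 5/11 = 16/11
2 + 1/(16/11) = 2 + 11/16 = 43/16
0 + 1/(43/16) = 0 + 16/43 = 16/43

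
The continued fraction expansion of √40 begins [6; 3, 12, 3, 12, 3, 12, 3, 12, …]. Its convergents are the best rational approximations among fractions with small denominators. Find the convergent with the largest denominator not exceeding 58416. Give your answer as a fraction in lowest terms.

a_0 = 6: 6/1  (≤ bound)
a_1 = 3: 19/3  (≤ bound)
a_2 = 12: 234/37  (≤ bound)
a_3 = 3: 721/114  (≤ bound)
a_4 = 12: 8886/1405  (≤ bound)
a_5 = 3: 27379/4329  (≤ bound)
a_6 = 12: 337434/53353  (≤ bound)
a_7 = 3: 1039681/164388  (> 58416, stop)

337434/53353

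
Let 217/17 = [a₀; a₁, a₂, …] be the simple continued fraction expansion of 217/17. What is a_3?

217 = 12·17 + 13, so a_0 = 12
17 = 1·13 + 4, so a_1 = 1
13 = 3·4 + 1, so a_2 = 3
4 = 4·1 + 0, so a_3 = 4

4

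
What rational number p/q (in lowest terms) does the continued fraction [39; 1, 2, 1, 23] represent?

3776/95

Collapse the nested fraction from the inside out:
Start with 23.
1 + 1/(23/1) = 1 + 1/23 = 24/23
2 + 1/(24/23) = 2 + 23/24 = 71/24
1 + 1/(71/24) = 1 + 24/71 = 95/71
39 + 1/(95/71) = 39 + 71/95 = 3776/95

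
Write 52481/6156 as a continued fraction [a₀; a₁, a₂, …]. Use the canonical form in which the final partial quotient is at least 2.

Apply division with remainder until the remainder is 0:
⌊52481/6156⌋ = 8, remainder 3233
⌊6156/3233⌋ = 1, remainder 2923
⌊3233/2923⌋ = 1, remainder 310
⌊2923/310⌋ = 9, remainder 133
⌊310/133⌋ = 2, remainder 44
⌊133/44⌋ = 3, remainder 1
⌊44/1⌋ = 44, remainder 0

[8; 1, 1, 9, 2, 3, 44]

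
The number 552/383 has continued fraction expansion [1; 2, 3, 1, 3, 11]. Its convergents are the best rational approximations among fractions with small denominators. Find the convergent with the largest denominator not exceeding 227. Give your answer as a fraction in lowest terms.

49/34

a_0 = 1: 1/1  (≤ bound)
a_1 = 2: 3/2  (≤ bound)
a_2 = 3: 10/7  (≤ bound)
a_3 = 1: 13/9  (≤ bound)
a_4 = 3: 49/34  (≤ bound)
a_5 = 11: 552/383  (> 227, stop)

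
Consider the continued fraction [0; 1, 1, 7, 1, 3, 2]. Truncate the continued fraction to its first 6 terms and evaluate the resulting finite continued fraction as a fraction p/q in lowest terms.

a_0 = 0: 0/1
a_1 = 1: 1/1
a_2 = 1: 1/2
a_3 = 7: 8/15
a_4 = 1: 9/17
a_5 = 3: 35/66

35/66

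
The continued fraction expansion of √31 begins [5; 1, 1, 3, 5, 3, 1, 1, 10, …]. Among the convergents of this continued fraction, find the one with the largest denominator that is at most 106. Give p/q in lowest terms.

a_0 = 5: 5/1  (≤ bound)
a_1 = 1: 6/1  (≤ bound)
a_2 = 1: 11/2  (≤ bound)
a_3 = 3: 39/7  (≤ bound)
a_4 = 5: 206/37  (≤ bound)
a_5 = 3: 657/118  (> 106, stop)

206/37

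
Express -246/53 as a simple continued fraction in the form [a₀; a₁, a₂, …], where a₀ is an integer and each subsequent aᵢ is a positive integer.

[-5; 2, 1, 3, 1, 3]

Repeatedly divide and take the remainder:
⌊-246/53⌋ = -5, remainder 19
⌊53/19⌋ = 2, remainder 15
⌊19/15⌋ = 1, remainder 4
⌊15/4⌋ = 3, remainder 3
⌊4/3⌋ = 1, remainder 1
⌊3/1⌋ = 3, remainder 0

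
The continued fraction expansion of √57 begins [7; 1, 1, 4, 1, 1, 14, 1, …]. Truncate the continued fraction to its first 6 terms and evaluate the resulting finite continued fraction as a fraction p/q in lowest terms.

151/20

Start with 1.
1 + 1/(1/1) = 1 + 1/1 = 2/1
4 + 1/(2/1) = 4 + 1/2 = 9/2
1 + 1/(9/2) = 1 + 2/9 = 11/9
1 + 1/(11/9) = 1 + 9/11 = 20/11
7 + 1/(20/11) = 7 + 11/20 = 151/20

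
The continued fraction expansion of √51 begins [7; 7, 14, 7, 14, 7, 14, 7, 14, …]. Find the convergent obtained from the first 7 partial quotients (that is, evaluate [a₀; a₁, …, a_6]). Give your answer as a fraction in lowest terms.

a_0 = 7: 7/1
a_1 = 7: 50/7
a_2 = 14: 707/99
a_3 = 7: 4999/700
a_4 = 14: 70693/9899
a_5 = 7: 499850/69993
a_6 = 14: 7068593/989801

7068593/989801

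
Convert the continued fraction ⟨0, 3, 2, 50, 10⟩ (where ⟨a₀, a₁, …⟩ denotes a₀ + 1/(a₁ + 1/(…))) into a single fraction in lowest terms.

Start with 10.
50 + 1/(10/1) = 50 + 1/10 = 501/10
2 + 1/(501/10) = 2 + 10/501 = 1012/501
3 + 1/(1012/501) = 3 + 501/1012 = 3537/1012
0 + 1/(3537/1012) = 0 + 1012/3537 = 1012/3537

1012/3537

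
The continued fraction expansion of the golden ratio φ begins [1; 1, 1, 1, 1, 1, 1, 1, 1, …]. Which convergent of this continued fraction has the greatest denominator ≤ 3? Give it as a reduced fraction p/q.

List convergents until the denominator exceeds the bound:
a_0 = 1: 1/1  (≤ bound)
a_1 = 1: 2/1  (≤ bound)
a_2 = 1: 3/2  (≤ bound)
a_3 = 1: 5/3  (≤ bound)
a_4 = 1: 8/5  (> 3, stop)

5/3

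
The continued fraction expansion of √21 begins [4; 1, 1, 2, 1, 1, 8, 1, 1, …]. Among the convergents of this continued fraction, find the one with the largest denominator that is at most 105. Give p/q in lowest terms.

472/103

List convergents until the denominator exceeds the bound:
a_0 = 4: 4/1  (≤ bound)
a_1 = 1: 5/1  (≤ bound)
a_2 = 1: 9/2  (≤ bound)
a_3 = 2: 23/5  (≤ bound)
a_4 = 1: 32/7  (≤ bound)
a_5 = 1: 55/12  (≤ bound)
a_6 = 8: 472/103  (≤ bound)
a_7 = 1: 527/115  (> 105, stop)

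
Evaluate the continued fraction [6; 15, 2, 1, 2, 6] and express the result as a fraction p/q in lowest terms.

4755/784

a_0 = 6: 6/1
a_1 = 15: 91/15
a_2 = 2: 188/31
a_3 = 1: 279/46
a_4 = 2: 746/123
a_5 = 6: 4755/784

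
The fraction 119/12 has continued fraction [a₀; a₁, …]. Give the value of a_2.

11

119 = 9·12 + 11, so a_0 = 9
12 = 1·11 + 1, so a_1 = 1
11 = 11·1 + 0, so a_2 = 11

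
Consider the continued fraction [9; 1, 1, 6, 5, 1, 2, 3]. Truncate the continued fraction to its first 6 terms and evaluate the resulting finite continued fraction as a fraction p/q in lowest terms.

763/80

a_0 = 9: 9/1
a_1 = 1: 10/1
a_2 = 1: 19/2
a_3 = 6: 124/13
a_4 = 5: 639/67
a_5 = 1: 763/80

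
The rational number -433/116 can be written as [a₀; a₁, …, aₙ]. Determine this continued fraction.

[-4; 3, 1, 2, 1, 7]

-433 ÷ 116 → quotient -4, remainder 31
116 ÷ 31 → quotient 3, remainder 23
31 ÷ 23 → quotient 1, remainder 8
23 ÷ 8 → quotient 2, remainder 7
8 ÷ 7 → quotient 1, remainder 1
7 ÷ 1 → quotient 7, remainder 0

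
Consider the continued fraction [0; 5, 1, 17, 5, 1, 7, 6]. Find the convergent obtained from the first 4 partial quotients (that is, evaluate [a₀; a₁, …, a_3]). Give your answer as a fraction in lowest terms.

18/107

a_0 = 0: 0/1
a_1 = 5: 1/5
a_2 = 1: 1/6
a_3 = 17: 18/107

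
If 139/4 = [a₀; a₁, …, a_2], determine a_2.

3

Run the Euclidean algorithm, recording each quotient:
139 ÷ 4 → quotient 34, remainder 3
4 ÷ 3 → quotient 1, remainder 1
3 ÷ 1 → quotient 3, remainder 0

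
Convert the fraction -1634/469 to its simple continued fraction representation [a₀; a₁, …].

⌊-1634/469⌋ = -4, remainder 242
⌊469/242⌋ = 1, remainder 227
⌊242/227⌋ = 1, remainder 15
⌊227/15⌋ = 15, remainder 2
⌊15/2⌋ = 7, remainder 1
⌊2/1⌋ = 2, remainder 0

[-4; 1, 1, 15, 7, 2]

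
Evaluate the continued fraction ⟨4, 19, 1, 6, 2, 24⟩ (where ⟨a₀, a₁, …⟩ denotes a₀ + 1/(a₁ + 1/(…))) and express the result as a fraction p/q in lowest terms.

a_0 = 4: 4/1
a_1 = 19: 77/19
a_2 = 1: 81/20
a_3 = 6: 563/139
a_4 = 2: 1207/298
a_5 = 24: 29531/7291

29531/7291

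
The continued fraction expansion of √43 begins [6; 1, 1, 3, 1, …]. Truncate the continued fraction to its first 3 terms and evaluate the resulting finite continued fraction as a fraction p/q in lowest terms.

13/2

Use the convergent recurrence hₖ = aₖ·hₖ₋₁ + hₖ₋₂ (and likewise for the denominators kₖ):
a_0 = 6: 6/1
a_1 = 1: 7/1
a_2 = 1: 13/2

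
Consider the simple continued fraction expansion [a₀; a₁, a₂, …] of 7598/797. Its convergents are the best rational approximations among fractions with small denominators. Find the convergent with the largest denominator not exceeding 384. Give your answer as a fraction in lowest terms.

List convergents until the denominator exceeds the bound:
a_0 = 9: 9/1  (≤ bound)
a_1 = 1: 10/1  (≤ bound)
a_2 = 1: 19/2  (≤ bound)
a_3 = 7: 143/15  (≤ bound)
a_4 = 53: 7598/797  (> 384, stop)

143/15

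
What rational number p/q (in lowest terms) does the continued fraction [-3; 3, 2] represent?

Start with 2.
3 + 1/(2/1) = 3 + 1/2 = 7/2
-3 + 1/(7/2) = -3 + 2/7 = -19/7

-19/7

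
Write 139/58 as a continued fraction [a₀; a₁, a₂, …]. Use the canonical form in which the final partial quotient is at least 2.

⌊139/58⌋ = 2, remainder 23
⌊58/23⌋ = 2, remainder 12
⌊23/12⌋ = 1, remainder 11
⌊12/11⌋ = 1, remainder 1
⌊11/1⌋ = 11, remainder 0

[2; 2, 1, 1, 11]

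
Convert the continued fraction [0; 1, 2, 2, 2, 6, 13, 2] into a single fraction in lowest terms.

a_0 = 0: 0/1
a_1 = 1: 1/1
a_2 = 2: 2/3
a_3 = 2: 5/7
a_4 = 2: 12/17
a_5 = 6: 77/109
a_6 = 13: 1013/1434
a_7 = 2: 2103/2977

2103/2977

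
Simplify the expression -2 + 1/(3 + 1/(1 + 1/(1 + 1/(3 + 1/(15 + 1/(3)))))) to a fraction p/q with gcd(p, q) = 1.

-2014/1171

Build up convergents one term at a time:
a_0 = -2: -2/1
a_1 = 3: -5/3
a_2 = 1: -7/4
a_3 = 1: -12/7
a_4 = 3: -43/25
a_5 = 15: -657/382
a_6 = 3: -2014/1171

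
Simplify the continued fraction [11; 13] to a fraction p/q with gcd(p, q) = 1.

144/13

Collapse the nested fraction from the inside out:
Start with 13.
11 + 1/(13/1) = 11 + 1/13 = 144/13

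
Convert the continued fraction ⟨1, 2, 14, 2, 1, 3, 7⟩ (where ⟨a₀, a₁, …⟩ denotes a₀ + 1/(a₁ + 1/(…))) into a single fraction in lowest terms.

3527/2378

Compute successive convergents:
a_0 = 1: 1/1
a_1 = 2: 3/2
a_2 = 14: 43/29
a_3 = 2: 89/60
a_4 = 1: 132/89
a_5 = 3: 485/327
a_6 = 7: 3527/2378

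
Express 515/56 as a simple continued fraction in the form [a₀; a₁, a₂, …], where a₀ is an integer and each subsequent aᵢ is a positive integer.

[9; 5, 11]

515 ÷ 56 → quotient 9, remainder 11
56 ÷ 11 → quotient 5, remainder 1
11 ÷ 1 → quotient 11, remainder 0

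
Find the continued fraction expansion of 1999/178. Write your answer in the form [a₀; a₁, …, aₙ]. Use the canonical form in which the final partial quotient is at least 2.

[11; 4, 2, 1, 13]

Apply division with remainder until the remainder is 0:
1999 ÷ 178 → quotient 11, remainder 41
178 ÷ 41 → quotient 4, remainder 14
41 ÷ 14 → quotient 2, remainder 13
14 ÷ 13 → quotient 1, remainder 1
13 ÷ 1 → quotient 13, remainder 0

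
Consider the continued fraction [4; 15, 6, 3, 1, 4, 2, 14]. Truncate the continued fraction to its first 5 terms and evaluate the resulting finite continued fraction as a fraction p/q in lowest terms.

1541/379

Start with 1.
3 + 1/(1/1) = 3 + 1/1 = 4/1
6 + 1/(4/1) = 6 + 1/4 = 25/4
15 + 1/(25/4) = 15 + 4/25 = 379/25
4 + 1/(379/25) = 4 + 25/379 = 1541/379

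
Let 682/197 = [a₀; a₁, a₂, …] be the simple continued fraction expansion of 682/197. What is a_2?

6

⌊682/197⌋ = 3, remainder 91
⌊197/91⌋ = 2, remainder 15
⌊91/15⌋ = 6, remainder 1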